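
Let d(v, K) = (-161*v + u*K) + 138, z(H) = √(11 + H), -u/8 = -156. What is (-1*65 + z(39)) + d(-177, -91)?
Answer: -84998 + 5*√2 ≈ -84991.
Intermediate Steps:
u = 1248 (u = -8*(-156) = 1248)
d(v, K) = 138 - 161*v + 1248*K (d(v, K) = (-161*v + 1248*K) + 138 = 138 - 161*v + 1248*K)
(-1*65 + z(39)) + d(-177, -91) = (-1*65 + √(11 + 39)) + (138 - 161*(-177) + 1248*(-91)) = (-65 + √50) + (138 + 28497 - 113568) = (-65 + 5*√2) - 84933 = -84998 + 5*√2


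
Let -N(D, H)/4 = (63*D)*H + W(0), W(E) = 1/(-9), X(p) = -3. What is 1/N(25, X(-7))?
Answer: 9/170104 ≈ 5.2909e-5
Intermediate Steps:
W(E) = -⅑
N(D, H) = 4/9 - 252*D*H (N(D, H) = -4*((63*D)*H - ⅑) = -4*(63*D*H - ⅑) = -4*(-⅑ + 63*D*H) = 4/9 - 252*D*H)
1/N(25, X(-7)) = 1/(4/9 - 252*25*(-3)) = 1/(4/9 + 18900) = 1/(170104/9) = 9/170104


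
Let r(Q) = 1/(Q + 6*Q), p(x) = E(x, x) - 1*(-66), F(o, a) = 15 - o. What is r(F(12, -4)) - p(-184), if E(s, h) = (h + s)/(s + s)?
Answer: -1406/21 ≈ -66.952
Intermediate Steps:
E(s, h) = (h + s)/(2*s) (E(s, h) = (h + s)/((2*s)) = (h + s)*(1/(2*s)) = (h + s)/(2*s))
p(x) = 67 (p(x) = (x + x)/(2*x) - 1*(-66) = (2*x)/(2*x) + 66 = 1 + 66 = 67)
r(Q) = 1/(7*Q)
r(F(12, -4)) - p(-184) = 1/(7*(15 - 1*12)) - 1*67 = 1/(7*(15 - 12)) - 67 = (1/7)/3 - 67 = (1/7)*(1/3) - 67 = 1/21 - 67 = -1406/21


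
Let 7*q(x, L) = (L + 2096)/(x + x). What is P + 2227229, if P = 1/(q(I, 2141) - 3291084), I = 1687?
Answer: 173119876861448957/77728817675 ≈ 2.2272e+6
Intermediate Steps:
q(x, L) = (2096 + L)/(14*x) (q(x, L) = ((L + 2096)/(x + x))/7 = ((2096 + L)/((2*x)))/7 = ((2096 + L)*(1/(2*x)))/7 = ((2096 + L)/(2*x))/7 = (2096 + L)/(14*x))
P = -23618/77728817675 (P = 1/((1/14)*(2096 + 2141)/1687 - 3291084) = 1/((1/14)*(1/1687)*4237 - 3291084) = 1/(4237/23618 - 3291084) = 1/(-77728817675/23618) = -23618/77728817675 ≈ -3.0385e-7)
P + 2227229 = -23618/77728817675 + 2227229 = 173119876861448957/77728817675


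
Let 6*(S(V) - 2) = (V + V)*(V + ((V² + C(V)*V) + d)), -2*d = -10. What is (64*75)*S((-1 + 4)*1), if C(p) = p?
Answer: 134400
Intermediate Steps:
d = 5 (d = -½*(-10) = 5)
S(V) = 2 + V*(5 + V + 2*V²)/3 (S(V) = 2 + ((V + V)*(V + ((V² + V*V) + 5)))/6 = 2 + ((2*V)*(V + ((V² + V²) + 5)))/6 = 2 + ((2*V)*(V + (2*V² + 5)))/6 = 2 + ((2*V)*(V + (5 + 2*V²)))/6 = 2 + ((2*V)*(5 + V + 2*V²))/6 = 2 + (2*V*(5 + V + 2*V²))/6 = 2 + V*(5 + V + 2*V²)/3)
(64*75)*S((-1 + 4)*1) = (64*75)*(2 + ((-1 + 4)*1)²/3 + 2*((-1 + 4)*1)³/3 + 5*((-1 + 4)*1)/3) = 4800*(2 + (3*1)²/3 + 2*(3*1)³/3 + 5*(3*1)/3) = 4800*(2 + (⅓)*3² + (⅔)*3³ + (5/3)*3) = 4800*(2 + (⅓)*9 + (⅔)*27 + 5) = 4800*(2 + 3 + 18 + 5) = 4800*28 = 134400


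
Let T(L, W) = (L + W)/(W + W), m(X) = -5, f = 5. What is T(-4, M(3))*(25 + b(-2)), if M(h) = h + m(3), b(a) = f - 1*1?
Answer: 87/2 ≈ 43.500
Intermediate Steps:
b(a) = 4 (b(a) = 5 - 1*1 = 5 - 1 = 4)
M(h) = -5 + h (M(h) = h - 5 = -5 + h)
T(L, W) = (L + W)/(2*W) (T(L, W) = (L + W)/((2*W)) = (L + W)*(1/(2*W)) = (L + W)/(2*W))
T(-4, M(3))*(25 + b(-2)) = ((-4 + (-5 + 3))/(2*(-5 + 3)))*(25 + 4) = ((1/2)*(-4 - 2)/(-2))*29 = ((1/2)*(-1/2)*(-6))*29 = (3/2)*29 = 87/2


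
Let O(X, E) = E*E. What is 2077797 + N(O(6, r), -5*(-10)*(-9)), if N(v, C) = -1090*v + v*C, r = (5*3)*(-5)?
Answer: -6584703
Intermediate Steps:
r = -75 (r = 15*(-5) = -75)
O(X, E) = E**2
N(v, C) = -1090*v + C*v
2077797 + N(O(6, r), -5*(-10)*(-9)) = 2077797 + (-75)**2*(-1090 - 5*(-10)*(-9)) = 2077797 + 5625*(-1090 + 50*(-9)) = 2077797 + 5625*(-1090 - 450) = 2077797 + 5625*(-1540) = 2077797 - 8662500 = -6584703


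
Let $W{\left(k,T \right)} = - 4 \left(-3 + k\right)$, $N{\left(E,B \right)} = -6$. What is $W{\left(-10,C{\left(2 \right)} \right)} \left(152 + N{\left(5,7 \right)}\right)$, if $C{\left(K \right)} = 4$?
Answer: $7592$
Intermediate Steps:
$W{\left(k,T \right)} = 12 - 4 k$
$W{\left(-10,C{\left(2 \right)} \right)} \left(152 + N{\left(5,7 \right)}\right) = \left(12 - -40\right) \left(152 - 6\right) = \left(12 + 40\right) 146 = 52 \cdot 146 = 7592$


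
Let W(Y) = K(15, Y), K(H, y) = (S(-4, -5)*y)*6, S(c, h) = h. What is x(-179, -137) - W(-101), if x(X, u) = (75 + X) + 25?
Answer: -3109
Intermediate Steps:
x(X, u) = 100 + X
K(H, y) = -30*y (K(H, y) = -5*y*6 = -30*y)
W(Y) = -30*Y
x(-179, -137) - W(-101) = (100 - 179) - (-30)*(-101) = -79 - 1*3030 = -79 - 3030 = -3109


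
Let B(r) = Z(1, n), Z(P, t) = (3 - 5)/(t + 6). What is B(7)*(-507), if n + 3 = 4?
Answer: 1014/7 ≈ 144.86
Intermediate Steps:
n = 1 (n = -3 + 4 = 1)
Z(P, t) = -2/(6 + t)
B(r) = -2/7 (B(r) = -2/(6 + 1) = -2/7)
B(7)*(-507) = -2/7*(-507) = 1014/7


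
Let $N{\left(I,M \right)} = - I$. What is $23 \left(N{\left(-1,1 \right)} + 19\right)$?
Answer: $460$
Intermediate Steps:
$23 \left(N{\left(-1,1 \right)} + 19\right) = 23 \left(\left(-1\right) \left(-1\right) + 19\right) = 23 \left(1 + 19\right) = 23 \cdot 20 = 460$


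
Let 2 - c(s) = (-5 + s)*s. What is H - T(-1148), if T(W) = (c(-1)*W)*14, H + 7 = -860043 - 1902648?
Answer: -2826986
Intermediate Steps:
c(s) = 2 - s*(-5 + s) (c(s) = 2 - (-5 + s)*s = 2 - s*(-5 + s))
H = -2762698 (H = -7 + (-860043 - 1902648) = -7 - 2762691 = -2762698)
T(W) = -56*W (T(W) = ((2 - 1*(-1)**2 + 5*(-1))*W)*14 = ((2 - 1*1 - 5)*W)*14 = ((2 - 1 - 5)*W)*14 = -4*W*14 = -56*W)
H - T(-1148) = -2762698 - (-56)*(-1148) = -2762698 - 1*64288 = -2762698 - 64288 = -2826986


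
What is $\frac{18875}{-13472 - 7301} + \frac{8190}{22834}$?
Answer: $- \frac{18632920}{33880763} \approx -0.54996$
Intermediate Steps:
$\frac{18875}{-13472 - 7301} + \frac{8190}{22834} = \frac{18875}{-13472 - 7301} + 8190 \cdot \frac{1}{22834} = \frac{18875}{-20773} + \frac{585}{1631} = 18875 \left(- \frac{1}{20773}\right) + \frac{585}{1631} = - \frac{18875}{20773} + \frac{585}{1631} = - \frac{18632920}{33880763}$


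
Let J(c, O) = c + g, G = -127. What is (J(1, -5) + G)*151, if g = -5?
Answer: -19781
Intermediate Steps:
J(c, O) = -5 + c (J(c, O) = c - 5 = -5 + c)
(J(1, -5) + G)*151 = ((-5 + 1) - 127)*151 = (-4 - 127)*151 = -131*151 = -19781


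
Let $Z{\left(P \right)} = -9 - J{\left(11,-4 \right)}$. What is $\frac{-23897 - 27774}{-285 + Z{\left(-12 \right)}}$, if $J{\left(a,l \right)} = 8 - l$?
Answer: $\frac{51671}{306} \approx 168.86$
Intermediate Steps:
$Z{\left(P \right)} = -21$ ($Z{\left(P \right)} = -9 - \left(8 - -4\right) = -9 - \left(8 + 4\right) = -9 - 12 = -21$)
$\frac{-23897 - 27774}{-285 + Z{\left(-12 \right)}} = \frac{-23897 - 27774}{-285 - 21} = - \frac{51671}{-306} = \left(-51671\right) \left(- \frac{1}{306}\right) = \frac{51671}{306}$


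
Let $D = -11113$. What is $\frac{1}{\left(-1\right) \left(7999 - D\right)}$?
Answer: $- \frac{1}{19112} \approx -5.2323 \cdot 10^{-5}$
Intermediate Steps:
$\frac{1}{\left(-1\right) \left(7999 - D\right)} = \frac{1}{\left(-1\right) \left(7999 - -11113\right)} = \frac{1}{\left(-1\right) \left(7999 + 11113\right)} = \frac{1}{\left(-1\right) 19112} = \frac{1}{-19112} = - \frac{1}{19112}$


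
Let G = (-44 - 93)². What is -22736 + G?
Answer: -3967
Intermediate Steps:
G = 18769 (G = (-137)² = 18769)
-22736 + G = -22736 + 18769 = -3967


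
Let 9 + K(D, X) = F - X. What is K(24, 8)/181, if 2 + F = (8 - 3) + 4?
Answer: -10/181 ≈ -0.055249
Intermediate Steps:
F = 7 (F = -2 + ((8 - 3) + 4) = -2 + (5 + 4) = -2 + 9 = 7)
K(D, X) = -2 - X (K(D, X) = -9 + (7 - X) = -2 - X)
K(24, 8)/181 = (-2 - 1*8)/181 = (-2 - 8)*(1/181) = -10*1/181 = -10/181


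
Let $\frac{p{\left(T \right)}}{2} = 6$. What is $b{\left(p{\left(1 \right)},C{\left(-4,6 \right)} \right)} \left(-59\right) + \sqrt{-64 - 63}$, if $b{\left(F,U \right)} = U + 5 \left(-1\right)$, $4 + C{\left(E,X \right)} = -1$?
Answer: $590 + i \sqrt{127} \approx 590.0 + 11.269 i$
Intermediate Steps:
$C{\left(E,X \right)} = -5$ ($C{\left(E,X \right)} = -4 - 1 = -5$)
$p{\left(T \right)} = 12$ ($p{\left(T \right)} = 2 \cdot 6 = 12$)
$b{\left(F,U \right)} = -5 + U$ ($b{\left(F,U \right)} = U - 5 = -5 + U$)
$b{\left(p{\left(1 \right)},C{\left(-4,6 \right)} \right)} \left(-59\right) + \sqrt{-64 - 63} = \left(-5 - 5\right) \left(-59\right) + \sqrt{-64 - 63} = \left(-10\right) \left(-59\right) + \sqrt{-127} = 590 + i \sqrt{127}$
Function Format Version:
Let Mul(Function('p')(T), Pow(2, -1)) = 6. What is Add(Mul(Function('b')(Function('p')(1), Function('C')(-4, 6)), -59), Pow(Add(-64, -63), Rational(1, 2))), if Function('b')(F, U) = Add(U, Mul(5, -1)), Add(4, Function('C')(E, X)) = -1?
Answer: Add(590, Mul(I, Pow(127, Rational(1, 2)))) ≈ Add(590.00, Mul(11.269, I))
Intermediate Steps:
Function('C')(E, X) = -5 (Function('C')(E, X) = Add(-4, -1) = -5)
Function('p')(T) = 12 (Function('p')(T) = Mul(2, 6) = 12)
Function('b')(F, U) = Add(-5, U) (Function('b')(F, U) = Add(U, -5) = Add(-5, U))
Add(Mul(Function('b')(Function('p')(1), Function('C')(-4, 6)), -59), Pow(Add(-64, -63), Rational(1, 2))) = Add(Mul(Add(-5, -5), -59), Pow(Add(-64, -63), Rational(1, 2))) = Add(Mul(-10, -59), Pow(-127, Rational(1, 2))) = Add(590, Mul(I, Pow(127, Rational(1, 2))))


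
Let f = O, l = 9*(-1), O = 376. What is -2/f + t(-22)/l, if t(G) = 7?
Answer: -1325/1692 ≈ -0.78310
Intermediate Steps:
l = -9
f = 376
-2/f + t(-22)/l = -2/376 + 7/(-9) = -2*1/376 + 7*(-⅑) = -1/188 - 7/9 = -1325/1692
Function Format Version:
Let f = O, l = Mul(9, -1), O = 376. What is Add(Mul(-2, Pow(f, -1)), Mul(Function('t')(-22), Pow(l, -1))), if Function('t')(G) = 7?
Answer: Rational(-1325, 1692) ≈ -0.78310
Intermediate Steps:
l = -9
f = 376
Add(Mul(-2, Pow(f, -1)), Mul(Function('t')(-22), Pow(l, -1))) = Add(Mul(-2, Pow(376, -1)), Mul(7, Pow(-9, -1))) = Add(Mul(-2, Rational(1, 376)), Mul(7, Rational(-1, 9))) = Add(Rational(-1, 188), Rational(-7, 9)) = Rational(-1325, 1692)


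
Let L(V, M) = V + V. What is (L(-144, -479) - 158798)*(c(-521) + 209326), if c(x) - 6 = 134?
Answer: -33323108076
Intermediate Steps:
c(x) = 140 (c(x) = 6 + 134 = 140)
L(V, M) = 2*V
(L(-144, -479) - 158798)*(c(-521) + 209326) = (2*(-144) - 158798)*(140 + 209326) = (-288 - 158798)*209466 = -159086*209466 = -33323108076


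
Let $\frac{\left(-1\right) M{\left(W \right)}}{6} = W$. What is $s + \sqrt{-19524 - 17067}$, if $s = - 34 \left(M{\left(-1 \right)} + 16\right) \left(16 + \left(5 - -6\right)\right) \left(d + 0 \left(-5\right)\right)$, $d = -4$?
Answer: $80784 + i \sqrt{36591} \approx 80784.0 + 191.29 i$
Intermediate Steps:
$M{\left(W \right)} = - 6 W$
$s = 80784$ ($s = - 34 \left(\left(-6\right) \left(-1\right) + 16\right) \left(16 + \left(5 - -6\right)\right) \left(-4 + 0 \left(-5\right)\right) = - 34 \left(6 + 16\right) \left(16 + \left(5 + 6\right)\right) \left(-4 + 0\right) = - 34 \cdot 22 \left(16 + 11\right) \left(-4\right) = - 34 \cdot 22 \cdot 27 \left(-4\right) = \left(-34\right) 594 \left(-4\right) = \left(-20196\right) \left(-4\right) = 80784$)
$s + \sqrt{-19524 - 17067} = 80784 + \sqrt{-19524 - 17067} = 80784 + \sqrt{-36591} = 80784 + i \sqrt{36591}$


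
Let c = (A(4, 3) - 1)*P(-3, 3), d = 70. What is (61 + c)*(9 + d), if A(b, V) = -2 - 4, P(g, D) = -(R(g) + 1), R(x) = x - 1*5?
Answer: 948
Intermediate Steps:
R(x) = -5 + x (R(x) = x - 5 = -5 + x)
P(g, D) = 4 - g (P(g, D) = -((-5 + g) + 1) = -(-4 + g) = 4 - g)
A(b, V) = -6
c = -49 (c = (-6 - 1)*(4 - 1*(-3)) = -7*(4 + 3) = -7*7 = -49)
(61 + c)*(9 + d) = (61 - 49)*(9 + 70) = 12*79 = 948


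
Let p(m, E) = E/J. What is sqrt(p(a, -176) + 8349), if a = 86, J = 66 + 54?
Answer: sqrt(1878195)/15 ≈ 91.365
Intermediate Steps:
J = 120
p(m, E) = E/120
sqrt(p(a, -176) + 8349) = sqrt((1/120)*(-176) + 8349) = sqrt(-22/15 + 8349) = sqrt(125213/15) = sqrt(1878195)/15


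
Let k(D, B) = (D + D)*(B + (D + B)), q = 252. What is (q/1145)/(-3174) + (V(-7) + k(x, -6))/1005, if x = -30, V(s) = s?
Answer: 304418891/121746705 ≈ 2.5004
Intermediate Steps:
k(D, B) = 2*D*(D + 2*B) (k(D, B) = (2*D)*(B + (B + D)) = (2*D)*(D + 2*B) = 2*D*(D + 2*B))
(q/1145)/(-3174) + (V(-7) + k(x, -6))/1005 = (252/1145)/(-3174) + (-7 + 2*(-30)*(-30 + 2*(-6)))/1005 = (252*(1/1145))*(-1/3174) + (-7 + 2*(-30)*(-30 - 12))*(1/1005) = (252/1145)*(-1/3174) + (-7 + 2*(-30)*(-42))*(1/1005) = -42/605705 + (-7 + 2520)*(1/1005) = -42/605705 + 2513*(1/1005) = -42/605705 + 2513/1005 = 304418891/121746705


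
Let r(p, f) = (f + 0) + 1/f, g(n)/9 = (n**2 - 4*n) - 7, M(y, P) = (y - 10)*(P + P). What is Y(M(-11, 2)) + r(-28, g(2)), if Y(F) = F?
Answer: -18118/99 ≈ -183.01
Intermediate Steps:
M(y, P) = 2*P*(-10 + y) (M(y, P) = (-10 + y)*(2*P) = 2*P*(-10 + y))
g(n) = -63 - 36*n + 9*n**2 (g(n) = 9*((n**2 - 4*n) - 7) = 9*(-7 + n**2 - 4*n) = -63 - 36*n + 9*n**2)
r(p, f) = f + 1/f
Y(M(-11, 2)) + r(-28, g(2)) = 2*2*(-10 - 11) + ((-63 - 36*2 + 9*2**2) + 1/(-63 - 36*2 + 9*2**2)) = 2*2*(-21) + ((-63 - 72 + 9*4) + 1/(-63 - 72 + 9*4)) = -84 + ((-63 - 72 + 36) + 1/(-63 - 72 + 36)) = -84 + (-99 + 1/(-99)) = -84 + (-99 - 1/99) = -84 - 9802/99 = -18118/99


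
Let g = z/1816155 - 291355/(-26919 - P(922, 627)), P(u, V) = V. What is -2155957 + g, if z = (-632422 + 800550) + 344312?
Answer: -7190483632075043/3335187042 ≈ -2.1559e+6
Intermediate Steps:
z = 512440 (z = 168128 + 344312 = 512440)
g = 36217434151/3335187042 (g = 512440/1816155 - 291355/(-26919 - 1*627) = 512440*(1/1816155) - 291355/(-26919 - 627) = 102488/363231 - 291355/(-27546) = 102488/363231 - 291355*(-1/27546) = 102488/363231 + 291355/27546 = 36217434151/3335187042 ≈ 10.859)
-2155957 + g = -2155957 + 36217434151/3335187042 = -7190483632075043/3335187042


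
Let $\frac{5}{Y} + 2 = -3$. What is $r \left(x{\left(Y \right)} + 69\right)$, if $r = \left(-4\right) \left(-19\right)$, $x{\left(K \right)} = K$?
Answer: $5168$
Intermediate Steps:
$Y = -1$ ($Y = \frac{5}{-2 - 3} = \frac{5}{-5} = 5 \left(- \frac{1}{5}\right) = -1$)
$r = 76$
$r \left(x{\left(Y \right)} + 69\right) = 76 \left(-1 + 69\right) = 76 \cdot 68 = 5168$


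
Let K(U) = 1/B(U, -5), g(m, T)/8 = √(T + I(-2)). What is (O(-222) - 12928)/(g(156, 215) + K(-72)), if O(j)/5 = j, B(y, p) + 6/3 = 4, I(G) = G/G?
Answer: 28076/55295 - 2695296*√6/55295 ≈ -118.89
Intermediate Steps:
I(G) = 1
g(m, T) = 8*√(1 + T) (g(m, T) = 8*√(T + 1) = 8*√(1 + T))
B(y, p) = 2 (B(y, p) = -2 + 4 = 2)
O(j) = 5*j
K(U) = ½ (K(U) = 1/2 = ½)
(O(-222) - 12928)/(g(156, 215) + K(-72)) = (5*(-222) - 12928)/(8*√(1 + 215) + ½) = (-1110 - 12928)/(8*√216 + ½) = -14038/(8*(6*√6) + ½) = -14038/(48*√6 + ½) = -14038/(½ + 48*√6)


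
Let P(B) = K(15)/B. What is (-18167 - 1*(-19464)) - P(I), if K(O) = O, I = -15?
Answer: 1298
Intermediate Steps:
P(B) = 15/B
(-18167 - 1*(-19464)) - P(I) = (-18167 - 1*(-19464)) - 15/(-15) = (-18167 + 19464) - 15*(-1)/15 = 1297 - 1*(-1) = 1297 + 1 = 1298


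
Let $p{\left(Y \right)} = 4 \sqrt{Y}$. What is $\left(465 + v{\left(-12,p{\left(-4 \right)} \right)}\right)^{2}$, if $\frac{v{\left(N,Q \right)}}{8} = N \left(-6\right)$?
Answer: $1083681$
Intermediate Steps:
$v{\left(N,Q \right)} = - 48 N$ ($v{\left(N,Q \right)} = 8 N \left(-6\right) = 8 \left(- 6 N\right) = - 48 N$)
$\left(465 + v{\left(-12,p{\left(-4 \right)} \right)}\right)^{2} = \left(465 - -576\right)^{2} = \left(465 + 576\right)^{2} = 1041^{2} = 1083681$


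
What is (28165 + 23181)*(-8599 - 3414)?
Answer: -616819498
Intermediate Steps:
(28165 + 23181)*(-8599 - 3414) = 51346*(-12013) = -616819498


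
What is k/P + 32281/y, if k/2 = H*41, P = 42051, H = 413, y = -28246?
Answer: -400869295/1187772546 ≈ -0.33750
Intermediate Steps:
k = 33866 (k = 2*(413*41) = 2*16933 = 33866)
k/P + 32281/y = 33866/42051 + 32281/(-28246) = 33866*(1/42051) + 32281*(-1/28246) = 33866/42051 - 32281/28246 = -400869295/1187772546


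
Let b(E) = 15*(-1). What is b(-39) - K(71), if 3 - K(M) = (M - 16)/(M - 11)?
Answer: -205/12 ≈ -17.083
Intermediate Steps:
b(E) = -15
K(M) = 3 - (-16 + M)/(-11 + M) (K(M) = 3 - (M - 16)/(M - 11) = 3 - (-16 + M)/(-11 + M))
b(-39) - K(71) = -15 - (-17 + 2*71)/(-11 + 71) = -15 - (-17 + 142)/60 = -15 - 125/60 = -15 - 1*25/12 = -15 - 25/12 = -205/12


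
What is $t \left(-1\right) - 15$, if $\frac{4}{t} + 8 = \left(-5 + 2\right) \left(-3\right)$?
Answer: $-19$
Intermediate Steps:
$t = 4$ ($t = \frac{4}{-8 + \left(-5 + 2\right) \left(-3\right)} = \frac{4}{-8 - -9} = \frac{4}{-8 + 9} = \frac{4}{1} = 4 \cdot 1 = 4$)
$t \left(-1\right) - 15 = 4 \left(-1\right) - 15 = -4 - 15 = -19$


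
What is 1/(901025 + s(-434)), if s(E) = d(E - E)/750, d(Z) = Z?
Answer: 1/901025 ≈ 1.1098e-6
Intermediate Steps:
s(E) = 0 (s(E) = (E - E)/750 = 0*(1/750) = 0)
1/(901025 + s(-434)) = 1/(901025 + 0) = 1/901025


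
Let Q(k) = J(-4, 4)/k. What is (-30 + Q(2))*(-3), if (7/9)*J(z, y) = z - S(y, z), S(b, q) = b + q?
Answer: 684/7 ≈ 97.714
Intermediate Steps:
J(z, y) = -9*y/7 (J(z, y) = 9*(z - (y + z))/7 = 9*(z + (-y - z))/7 = 9*(-y)/7 = -9*y/7)
Q(k) = -36/(7*k) (Q(k) = (-9/7*4)/k = -36/(7*k))
(-30 + Q(2))*(-3) = (-30 - 36/7/2)*(-3) = (-30 - 36/7*½)*(-3) = (-30 - 18/7)*(-3) = -228/7*(-3) = 684/7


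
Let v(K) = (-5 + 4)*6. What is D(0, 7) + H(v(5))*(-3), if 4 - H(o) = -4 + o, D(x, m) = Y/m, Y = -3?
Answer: -297/7 ≈ -42.429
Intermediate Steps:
v(K) = -6 (v(K) = -1*6 = -6)
D(x, m) = -3/m
H(o) = 8 - o (H(o) = 4 - (-4 + o) = 4 + (4 - o) = 8 - o)
D(0, 7) + H(v(5))*(-3) = -3/7 + (8 - 1*(-6))*(-3) = -3*⅐ + (8 + 6)*(-3) = -3/7 + 14*(-3) = -3/7 - 42 = -297/7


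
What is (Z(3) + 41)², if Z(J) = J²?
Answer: 2500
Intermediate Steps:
(Z(3) + 41)² = (3² + 41)² = (9 + 41)² = 50² = 2500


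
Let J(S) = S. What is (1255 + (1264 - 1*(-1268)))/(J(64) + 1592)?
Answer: 3787/1656 ≈ 2.2868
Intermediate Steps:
(1255 + (1264 - 1*(-1268)))/(J(64) + 1592) = (1255 + (1264 - 1*(-1268)))/(64 + 1592) = (1255 + (1264 + 1268))/1656 = (1255 + 2532)*(1/1656) = 3787*(1/1656) = 3787/1656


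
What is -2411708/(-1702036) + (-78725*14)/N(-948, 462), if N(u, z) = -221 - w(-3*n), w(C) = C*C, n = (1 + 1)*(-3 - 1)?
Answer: 469455277169/339130673 ≈ 1384.3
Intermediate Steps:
n = -8 (n = 2*(-4) = -8)
w(C) = C²
N(u, z) = -797 (N(u, z) = -221 - (-3*(-8))² = -221 - 1*24² = -221 - 1*576 = -221 - 576 = -797)
-2411708/(-1702036) + (-78725*14)/N(-948, 462) = -2411708/(-1702036) - 78725*14/(-797) = -2411708*(-1/1702036) - 1102150*(-1/797) = 602927/425509 + 1102150/797 = 469455277169/339130673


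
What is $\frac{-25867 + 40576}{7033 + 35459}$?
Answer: $\frac{4903}{14164} \approx 0.34616$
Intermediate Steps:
$\frac{-25867 + 40576}{7033 + 35459} = \frac{14709}{42492} = 14709 \cdot \frac{1}{42492} = \frac{4903}{14164}$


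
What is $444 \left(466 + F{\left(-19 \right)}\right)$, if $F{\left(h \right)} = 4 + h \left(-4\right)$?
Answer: $242424$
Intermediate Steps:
$F{\left(h \right)} = 4 - 4 h$
$444 \left(466 + F{\left(-19 \right)}\right) = 444 \left(466 + \left(4 - -76\right)\right) = 444 \left(466 + \left(4 + 76\right)\right) = 444 \left(466 + 80\right) = 444 \cdot 546 = 242424$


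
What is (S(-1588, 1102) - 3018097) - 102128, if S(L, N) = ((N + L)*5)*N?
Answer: -5798085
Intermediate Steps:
S(L, N) = N*(5*L + 5*N) (S(L, N) = ((L + N)*5)*N = (5*L + 5*N)*N = N*(5*L + 5*N))
(S(-1588, 1102) - 3018097) - 102128 = (5*1102*(-1588 + 1102) - 3018097) - 102128 = (5*1102*(-486) - 3018097) - 102128 = (-2677860 - 3018097) - 102128 = -5695957 - 102128 = -5798085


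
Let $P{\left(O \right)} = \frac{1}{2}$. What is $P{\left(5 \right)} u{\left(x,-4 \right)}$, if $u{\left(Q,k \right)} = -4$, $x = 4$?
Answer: $-2$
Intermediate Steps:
$P{\left(O \right)} = \frac{1}{2}$
$P{\left(5 \right)} u{\left(x,-4 \right)} = \frac{1}{2} \left(-4\right) = -2$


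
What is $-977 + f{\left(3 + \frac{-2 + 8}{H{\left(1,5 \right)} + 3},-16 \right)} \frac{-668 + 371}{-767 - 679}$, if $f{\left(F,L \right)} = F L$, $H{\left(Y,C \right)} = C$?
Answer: $- \frac{238427}{241} \approx -989.32$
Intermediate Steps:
$-977 + f{\left(3 + \frac{-2 + 8}{H{\left(1,5 \right)} + 3},-16 \right)} \frac{-668 + 371}{-767 - 679} = -977 + \left(3 + \frac{-2 + 8}{5 + 3}\right) \left(-16\right) \frac{-668 + 371}{-767 - 679} = -977 + \left(3 + \frac{6}{8}\right) \left(-16\right) \left(- \frac{297}{-1446}\right) = -977 + \left(3 + 6 \cdot \frac{1}{8}\right) \left(-16\right) \left(\left(-297\right) \left(- \frac{1}{1446}\right)\right) = -977 + \left(3 + \frac{3}{4}\right) \left(-16\right) \frac{99}{482} = -977 + \frac{15}{4} \left(-16\right) \frac{99}{482} = -977 - \frac{2970}{241} = - \frac{238427}{241}$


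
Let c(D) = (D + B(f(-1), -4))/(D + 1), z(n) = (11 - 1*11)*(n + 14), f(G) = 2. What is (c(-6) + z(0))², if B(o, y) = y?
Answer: 4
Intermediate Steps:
z(n) = 0 (z(n) = (11 - 11)*(14 + n) = 0*(14 + n) = 0)
c(D) = (-4 + D)/(1 + D) (c(D) = (D - 4)/(D + 1) = (-4 + D)/(1 + D))
(c(-6) + z(0))² = ((-4 - 6)/(1 - 6) + 0)² = (-10/(-5) + 0)² = (-⅕*(-10) + 0)² = (2 + 0)² = 2² = 4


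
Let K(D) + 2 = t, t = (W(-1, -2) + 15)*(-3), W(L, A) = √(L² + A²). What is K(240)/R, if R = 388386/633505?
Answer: -29774735/388386 - 633505*√5/129462 ≈ -87.605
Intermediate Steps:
R = 388386/633505 (R = 388386*(1/633505) = 388386/633505 ≈ 0.61308)
W(L, A) = √(A² + L²)
t = -45 - 3*√5 (t = (√((-2)² + (-1)²) + 15)*(-3) = (√(4 + 1) + 15)*(-3) = (√5 + 15)*(-3) = (15 + √5)*(-3) = -45 - 3*√5 ≈ -51.708)
K(D) = -47 - 3*√5 (K(D) = -2 + (-45 - 3*√5) = -47 - 3*√5)
K(240)/R = (-47 - 3*√5)/(388386/633505) = (-47 - 3*√5)*(633505/388386) = -29774735/388386 - 633505*√5/129462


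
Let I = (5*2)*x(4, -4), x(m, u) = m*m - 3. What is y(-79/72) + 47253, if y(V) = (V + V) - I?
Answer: 1696349/36 ≈ 47121.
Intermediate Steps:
x(m, u) = -3 + m**2 (x(m, u) = m**2 - 3 = -3 + m**2)
I = 130 (I = (5*2)*(-3 + 4**2) = 10*(-3 + 16) = 10*13 = 130)
y(V) = -130 + 2*V (y(V) = (V + V) - 1*130 = 2*V - 130 = -130 + 2*V)
y(-79/72) + 47253 = (-130 + 2*(-79/72)) + 47253 = (-130 - 79/36) + 47253 = -4759/36 + 47253 = 1696349/36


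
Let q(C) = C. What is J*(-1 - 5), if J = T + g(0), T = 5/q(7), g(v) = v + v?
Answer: -30/7 ≈ -4.2857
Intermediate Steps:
g(v) = 2*v
T = 5/7 ≈ 0.71429
J = 5/7 (J = 5/7 + 2*0 = 5/7 + 0 = 5/7 ≈ 0.71429)
J*(-1 - 5) = 5*(-1 - 5)/7 = (5/7)*(-6) = -30/7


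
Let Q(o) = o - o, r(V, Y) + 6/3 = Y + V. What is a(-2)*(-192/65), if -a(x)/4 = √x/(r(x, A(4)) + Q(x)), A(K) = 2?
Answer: -384*I*√2/65 ≈ -8.3547*I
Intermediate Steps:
r(V, Y) = -2 + V + Y (r(V, Y) = -2 + (Y + V) = -2 + (V + Y) = -2 + V + Y)
Q(o) = 0
a(x) = -4/√x (a(x) = -4*√x/((-2 + x + 2) + 0) = -4*√x/(x + 0) = -4*√x/x = -4/√x)
a(-2)*(-192/65) = (-(-2)*I*√2)*(-192/65) = (2*I*√2)*(-1*192/65) = (2*I*√2)*(-192/65) = -384*I*√2/65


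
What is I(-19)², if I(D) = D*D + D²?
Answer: 521284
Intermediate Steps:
I(D) = 2*D² (I(D) = D² + D² = 2*D²)
I(-19)² = (2*(-19)²)² = (2*361)² = 722² = 521284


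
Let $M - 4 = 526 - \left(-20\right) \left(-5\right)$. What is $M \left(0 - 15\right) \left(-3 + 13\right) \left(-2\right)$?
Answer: $129000$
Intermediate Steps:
$M = 430$ ($M = 4 + \left(526 - \left(-20\right) \left(-5\right)\right) = 4 + \left(526 - 100\right) = 4 + 426 = 430$)
$M \left(0 - 15\right) \left(-3 + 13\right) \left(-2\right) = 430 \left(0 - 15\right) \left(-3 + 13\right) \left(-2\right) = 430 \left(-15\right) 10 \left(-2\right) = 430 \left(\left(-150\right) \left(-2\right)\right) = 430 \cdot 300 = 129000$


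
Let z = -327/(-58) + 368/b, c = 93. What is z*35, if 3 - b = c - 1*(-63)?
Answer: 1004045/8874 ≈ 113.14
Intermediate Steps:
b = -153 (b = 3 - (93 - 1*(-63)) = 3 - (93 + 63) = 3 - 1*156 = 3 - 156 = -153)
z = 28687/8874 (z = -327/(-58) + 368/(-153) = -327*(-1/58) + 368*(-1/153) = 327/58 - 368/153 = 28687/8874 ≈ 3.2327)
z*35 = (28687/8874)*35 = 1004045/8874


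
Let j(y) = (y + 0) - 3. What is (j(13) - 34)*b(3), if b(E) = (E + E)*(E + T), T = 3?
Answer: -864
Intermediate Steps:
j(y) = -3 + y (j(y) = y - 3 = -3 + y)
b(E) = 2*E*(3 + E) (b(E) = (E + E)*(E + 3) = (2*E)*(3 + E) = 2*E*(3 + E))
(j(13) - 34)*b(3) = ((-3 + 13) - 34)*(2*3*(3 + 3)) = (10 - 34)*(2*3*6) = -24*36 = -864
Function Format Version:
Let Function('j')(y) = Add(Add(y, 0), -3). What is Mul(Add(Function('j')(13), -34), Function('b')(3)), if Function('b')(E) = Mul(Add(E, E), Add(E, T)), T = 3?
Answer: -864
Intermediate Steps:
Function('j')(y) = Add(-3, y) (Function('j')(y) = Add(y, -3) = Add(-3, y))
Function('b')(E) = Mul(2, E, Add(3, E)) (Function('b')(E) = Mul(Add(E, E), Add(E, 3)) = Mul(Mul(2, E), Add(3, E)) = Mul(2, E, Add(3, E)))
Mul(Add(Function('j')(13), -34), Function('b')(3)) = Mul(Add(Add(-3, 13), -34), Mul(2, 3, Add(3, 3))) = Mul(Add(10, -34), Mul(2, 3, 6)) = Mul(-24, 36) = -864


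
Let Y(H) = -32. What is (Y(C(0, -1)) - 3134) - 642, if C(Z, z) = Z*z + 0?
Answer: -3808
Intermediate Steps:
C(Z, z) = Z*z
(Y(C(0, -1)) - 3134) - 642 = (-32 - 3134) - 642 = -3166 - 642 = -3808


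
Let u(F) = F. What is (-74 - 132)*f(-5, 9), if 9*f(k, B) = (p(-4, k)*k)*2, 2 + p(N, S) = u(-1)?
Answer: -2060/3 ≈ -686.67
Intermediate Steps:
p(N, S) = -3 (p(N, S) = -2 - 1 = -3)
f(k, B) = -2*k/3 (f(k, B) = (-3*k*2)/9 = (-6*k)/9 = -2*k/3)
(-74 - 132)*f(-5, 9) = (-74 - 132)*(-⅔*(-5)) = -206*10/3 = -2060/3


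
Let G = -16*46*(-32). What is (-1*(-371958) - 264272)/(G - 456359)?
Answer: -107686/432807 ≈ -0.24881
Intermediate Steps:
G = 23552 (G = -736*(-32) = 23552)
(-1*(-371958) - 264272)/(G - 456359) = (-1*(-371958) - 264272)/(23552 - 456359) = (371958 - 264272)/(-432807) = 107686*(-1/432807) = -107686/432807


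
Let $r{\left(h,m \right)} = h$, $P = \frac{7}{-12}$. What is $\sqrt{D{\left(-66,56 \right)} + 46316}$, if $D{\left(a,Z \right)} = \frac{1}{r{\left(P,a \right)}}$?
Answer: $\frac{10 \sqrt{22694}}{7} \approx 215.21$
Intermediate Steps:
$P = - \frac{7}{12}$ ($P = 7 \left(- \frac{1}{12}\right) = - \frac{7}{12} \approx -0.58333$)
$D{\left(a,Z \right)} = - \frac{12}{7}$ ($D{\left(a,Z \right)} = \frac{1}{- \frac{7}{12}} = - \frac{12}{7}$)
$\sqrt{D{\left(-66,56 \right)} + 46316} = \sqrt{- \frac{12}{7} + 46316} = \sqrt{\frac{324200}{7}} = \frac{10 \sqrt{22694}}{7}$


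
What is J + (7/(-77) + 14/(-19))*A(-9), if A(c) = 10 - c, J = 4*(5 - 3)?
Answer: -85/11 ≈ -7.7273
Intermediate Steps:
J = 8 (J = 4*2 = 8)
J + (7/(-77) + 14/(-19))*A(-9) = 8 + (7/(-77) + 14/(-19))*(10 - 1*(-9)) = 8 + (7*(-1/77) + 14*(-1/19))*(10 + 9) = 8 + (-1/11 - 14/19)*19 = 8 - 173/209*19 = 8 - 173/11 = -85/11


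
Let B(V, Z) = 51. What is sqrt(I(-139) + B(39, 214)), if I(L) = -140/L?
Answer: sqrt(1004831)/139 ≈ 7.2116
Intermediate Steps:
sqrt(I(-139) + B(39, 214)) = sqrt(-140/(-139) + 51) = sqrt(-140*(-1/139) + 51) = sqrt(140/139 + 51) = sqrt(7229/139) = sqrt(1004831)/139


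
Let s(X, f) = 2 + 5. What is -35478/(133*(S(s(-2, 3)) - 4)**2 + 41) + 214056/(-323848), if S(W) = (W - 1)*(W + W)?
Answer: -8070946785/11486362307 ≈ -0.70265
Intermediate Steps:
s(X, f) = 7
S(W) = 2*W*(-1 + W) (S(W) = (-1 + W)*(2*W) = 2*W*(-1 + W))
-35478/(133*(S(s(-2, 3)) - 4)**2 + 41) + 214056/(-323848) = -35478/(133*(2*7*(-1 + 7) - 4)**2 + 41) + 214056/(-323848) = -35478/(133*(2*7*6 - 4)**2 + 41) + 214056*(-1/323848) = -35478/(133*(84 - 4)**2 + 41) - 26757/40481 = -35478/(133*80**2 + 41) - 26757/40481 = -35478/(133*6400 + 41) - 26757/40481 = -35478/(851200 + 41) - 26757/40481 = -35478/851241 - 26757/40481 = -35478*1/851241 - 26757/40481 = -11826/283747 - 26757/40481 = -8070946785/11486362307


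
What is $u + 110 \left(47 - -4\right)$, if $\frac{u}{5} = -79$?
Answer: $5215$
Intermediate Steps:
$u = -395$ ($u = 5 \left(-79\right) = -395$)
$u + 110 \left(47 - -4\right) = -395 + 110 \left(47 - -4\right) = -395 + 110 \left(47 + 4\right) = -395 + 110 \cdot 51 = -395 + 5610 = 5215$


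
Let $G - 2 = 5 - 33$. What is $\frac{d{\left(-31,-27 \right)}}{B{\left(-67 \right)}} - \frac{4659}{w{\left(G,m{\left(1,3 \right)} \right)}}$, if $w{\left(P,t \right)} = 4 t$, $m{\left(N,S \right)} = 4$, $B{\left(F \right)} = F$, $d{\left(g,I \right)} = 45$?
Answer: $- \frac{312873}{1072} \approx -291.86$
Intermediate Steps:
$G = -26$ ($G = 2 + \left(5 - 33\right) = 2 - 28 = -26$)
$\frac{d{\left(-31,-27 \right)}}{B{\left(-67 \right)}} - \frac{4659}{w{\left(G,m{\left(1,3 \right)} \right)}} = \frac{45}{-67} - \frac{4659}{4 \cdot 4} = 45 \left(- \frac{1}{67}\right) - \frac{4659}{16} = - \frac{45}{67} - \frac{4659}{16} = - \frac{312873}{1072}$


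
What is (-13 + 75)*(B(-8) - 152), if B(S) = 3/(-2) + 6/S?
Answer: -19127/2 ≈ -9563.5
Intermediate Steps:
B(S) = -3/2 + 6/S (B(S) = 3*(-½) + 6/S = -3/2 + 6/S)
(-13 + 75)*(B(-8) - 152) = (-13 + 75)*((-3/2 + 6/(-8)) - 152) = 62*((-3/2 + 6*(-⅛)) - 152) = 62*((-3/2 - ¾) - 152) = 62*(-9/4 - 152) = 62*(-617/4) = -19127/2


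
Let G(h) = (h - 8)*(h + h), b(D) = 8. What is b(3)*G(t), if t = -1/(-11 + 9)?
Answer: -60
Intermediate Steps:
t = ½ (t = -1/(-2) = -1*(-½) = ½ ≈ 0.50000)
G(h) = 2*h*(-8 + h) (G(h) = (-8 + h)*(2*h) = 2*h*(-8 + h))
b(3)*G(t) = 8*(2*(½)*(-8 + ½)) = 8*(2*(½)*(-15/2)) = 8*(-15/2) = -60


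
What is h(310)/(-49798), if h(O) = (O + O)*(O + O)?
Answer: -192200/24899 ≈ -7.7192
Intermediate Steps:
h(O) = 4*O² (h(O) = (2*O)*(2*O) = 4*O²)
h(310)/(-49798) = (4*310²)/(-49798) = (4*96100)*(-1/49798) = 384400*(-1/49798) = -192200/24899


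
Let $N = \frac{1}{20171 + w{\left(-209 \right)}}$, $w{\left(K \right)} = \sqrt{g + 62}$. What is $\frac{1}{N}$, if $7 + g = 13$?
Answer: $20171 + 2 \sqrt{17} \approx 20179.0$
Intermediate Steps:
$g = 6$ ($g = -7 + 13 = 6$)
$w{\left(K \right)} = 2 \sqrt{17}$ ($w{\left(K \right)} = \sqrt{6 + 62} = \sqrt{68} = 2 \sqrt{17}$)
$N = \frac{1}{20171 + 2 \sqrt{17}} \approx 4.9556 \cdot 10^{-5}$
$\frac{1}{N} = \frac{1}{\frac{20171}{406869173} - \frac{2 \sqrt{17}}{406869173}}$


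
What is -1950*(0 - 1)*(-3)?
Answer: -5850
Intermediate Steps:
-1950*(0 - 1)*(-3) = -(-1950)*(-3) = -1950*3 = -5850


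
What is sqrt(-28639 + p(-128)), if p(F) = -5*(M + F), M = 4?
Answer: I*sqrt(28019) ≈ 167.39*I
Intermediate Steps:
p(F) = -20 - 5*F (p(F) = -5*(4 + F) = -20 - 5*F)
sqrt(-28639 + p(-128)) = sqrt(-28639 + (-20 - 5*(-128))) = sqrt(-28639 + (-20 + 640)) = sqrt(-28639 + 620) = sqrt(-28019) = I*sqrt(28019)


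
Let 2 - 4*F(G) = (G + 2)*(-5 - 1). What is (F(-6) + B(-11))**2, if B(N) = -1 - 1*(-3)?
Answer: 49/4 ≈ 12.250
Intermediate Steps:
B(N) = 2 (B(N) = -1 + 3 = 2)
F(G) = 7/2 + 3*G/2 (F(G) = 1/2 - (G + 2)*(-5 - 1)/4 = 1/2 - (2 + G)*(-6)/4 = 1/2 - (-12 - 6*G)/4 = 1/2 + (3 + 3*G/2) = 7/2 + 3*G/2)
(F(-6) + B(-11))**2 = ((7/2 + (3/2)*(-6)) + 2)**2 = ((7/2 - 9) + 2)**2 = (-11/2 + 2)**2 = (-7/2)**2 = 49/4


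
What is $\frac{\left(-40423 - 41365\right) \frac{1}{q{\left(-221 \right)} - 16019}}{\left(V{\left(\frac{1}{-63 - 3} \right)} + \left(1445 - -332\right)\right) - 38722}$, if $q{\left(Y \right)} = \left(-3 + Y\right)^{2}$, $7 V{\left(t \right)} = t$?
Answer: $\frac{37786056}{583011862787} \approx 6.4812 \cdot 10^{-5}$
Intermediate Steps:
$V{\left(t \right)} = \frac{t}{7}$
$\frac{\left(-40423 - 41365\right) \frac{1}{q{\left(-221 \right)} - 16019}}{\left(V{\left(\frac{1}{-63 - 3} \right)} + \left(1445 - -332\right)\right) - 38722} = \frac{\left(-40423 - 41365\right) \frac{1}{\left(-3 - 221\right)^{2} - 16019}}{\left(\frac{1}{7 \left(-63 - 3\right)} + \left(1445 - -332\right)\right) - 38722} = \frac{\left(-81788\right) \frac{1}{\left(-224\right)^{2} - 16019}}{\left(\frac{1}{7 \left(-66\right)} + \left(1445 + 332\right)\right) - 38722} = \frac{\left(-81788\right) \frac{1}{50176 - 16019}}{\left(\frac{1}{7} \left(- \frac{1}{66}\right) + 1777\right) - 38722} = \frac{\left(-81788\right) \frac{1}{34157}}{\left(- \frac{1}{462} + 1777\right) - 38722} = \frac{\left(-81788\right) \frac{1}{34157}}{\frac{820973}{462} - 38722} = - \frac{81788}{34157 \left(- \frac{17068591}{462}\right)} = \left(- \frac{81788}{34157}\right) \left(- \frac{462}{17068591}\right) = \frac{37786056}{583011862787}$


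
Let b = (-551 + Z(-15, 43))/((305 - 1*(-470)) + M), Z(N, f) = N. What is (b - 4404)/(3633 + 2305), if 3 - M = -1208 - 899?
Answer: -6353053/8565565 ≈ -0.74170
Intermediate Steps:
M = 2110 (M = 3 - (-1208 - 899) = 3 - 1*(-2107) = 3 + 2107 = 2110)
b = -566/2885 (b = (-551 - 15)/((305 - 1*(-470)) + 2110) = -566/((305 + 470) + 2110) = -566/(775 + 2110) = -566/2885 ≈ -0.19619)
(b - 4404)/(3633 + 2305) = (-566/2885 - 4404)/(3633 + 2305) = -12706106/2885/5938 = -12706106/2885*1/5938 = -6353053/8565565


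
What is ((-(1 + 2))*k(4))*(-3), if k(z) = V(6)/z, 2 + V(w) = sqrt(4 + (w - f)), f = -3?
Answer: -9/2 + 9*sqrt(13)/4 ≈ 3.6125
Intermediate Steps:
V(w) = -2 + sqrt(7 + w) (V(w) = -2 + sqrt(4 + (w - 1*(-3))) = -2 + sqrt(4 + (w + 3)) = -2 + sqrt(4 + (3 + w)) = -2 + sqrt(7 + w))
k(z) = (-2 + sqrt(13))/z (k(z) = (-2 + sqrt(7 + 6))/z = (-2 + sqrt(13))/z)
((-(1 + 2))*k(4))*(-3) = ((-(1 + 2))*((-2 + sqrt(13))/4))*(-3) = ((-1*3)*((-2 + sqrt(13))/4))*(-3) = -3*(-1/2 + sqrt(13)/4)*(-3) = (3/2 - 3*sqrt(13)/4)*(-3) = -9/2 + 9*sqrt(13)/4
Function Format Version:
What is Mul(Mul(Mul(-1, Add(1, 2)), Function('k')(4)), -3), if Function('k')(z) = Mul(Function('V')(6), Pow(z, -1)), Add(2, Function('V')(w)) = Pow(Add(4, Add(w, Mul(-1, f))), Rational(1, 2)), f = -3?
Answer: Add(Rational(-9, 2), Mul(Rational(9, 4), Pow(13, Rational(1, 2)))) ≈ 3.6125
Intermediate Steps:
Function('V')(w) = Add(-2, Pow(Add(7, w), Rational(1, 2))) (Function('V')(w) = Add(-2, Pow(Add(4, Add(w, Mul(-1, -3))), Rational(1, 2))) = Add(-2, Pow(Add(4, Add(w, 3)), Rational(1, 2))) = Add(-2, Pow(Add(4, Add(3, w)), Rational(1, 2))) = Add(-2, Pow(Add(7, w), Rational(1, 2))))
Function('k')(z) = Mul(Pow(z, -1), Add(-2, Pow(13, Rational(1, 2)))) (Function('k')(z) = Mul(Add(-2, Pow(Add(7, 6), Rational(1, 2))), Pow(z, -1)) = Mul(Add(-2, Pow(13, Rational(1, 2))), Pow(z, -1)) = Mul(Pow(z, -1), Add(-2, Pow(13, Rational(1, 2)))))
Mul(Mul(Mul(-1, Add(1, 2)), Function('k')(4)), -3) = Mul(Mul(Mul(-1, Add(1, 2)), Mul(Pow(4, -1), Add(-2, Pow(13, Rational(1, 2))))), -3) = Mul(Mul(Mul(-1, 3), Mul(Rational(1, 4), Add(-2, Pow(13, Rational(1, 2))))), -3) = Mul(Mul(-3, Add(Rational(-1, 2), Mul(Rational(1, 4), Pow(13, Rational(1, 2))))), -3) = Mul(Add(Rational(3, 2), Mul(Rational(-3, 4), Pow(13, Rational(1, 2)))), -3) = Add(Rational(-9, 2), Mul(Rational(9, 4), Pow(13, Rational(1, 2))))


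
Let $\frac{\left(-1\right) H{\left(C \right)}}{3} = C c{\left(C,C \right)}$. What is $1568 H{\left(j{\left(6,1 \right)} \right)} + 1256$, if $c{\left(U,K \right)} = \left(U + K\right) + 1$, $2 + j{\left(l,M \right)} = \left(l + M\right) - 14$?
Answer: $-718456$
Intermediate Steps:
$j{\left(l,M \right)} = -16 + M + l$ ($j{\left(l,M \right)} = -2 - \left(14 - M - l\right) = -2 + \left(-14 + M + l\right) = -16 + M + l$)
$c{\left(U,K \right)} = 1 + K + U$ ($c{\left(U,K \right)} = \left(K + U\right) + 1 = 1 + K + U$)
$H{\left(C \right)} = - 3 C \left(1 + 2 C\right)$ ($H{\left(C \right)} = - 3 C \left(1 + C + C\right) = - 3 C \left(1 + 2 C\right)$)
$1568 H{\left(j{\left(6,1 \right)} \right)} + 1256 = 1568 \left(- 3 \left(-16 + 1 + 6\right) \left(1 + 2 \left(-16 + 1 + 6\right)\right)\right) + 1256 = 1568 \left(\left(-3\right) \left(-9\right) \left(1 + 2 \left(-9\right)\right)\right) + 1256 = 1568 \left(\left(-3\right) \left(-9\right) \left(1 - 18\right)\right) + 1256 = 1568 \left(\left(-3\right) \left(-9\right) \left(-17\right)\right) + 1256 = 1568 \left(-459\right) + 1256 = -719712 + 1256 = -718456$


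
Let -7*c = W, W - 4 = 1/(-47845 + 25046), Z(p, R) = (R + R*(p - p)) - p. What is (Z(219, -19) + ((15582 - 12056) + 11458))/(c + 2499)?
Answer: 1176679189/199365856 ≈ 5.9021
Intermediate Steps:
Z(p, R) = R - p (Z(p, R) = (R + R*0) - p = (R + 0) - p = R - p)
W = 91195/22799 (W = 4 + 1/(-47845 + 25046) = 4 + 1/(-22799) = 4 - 1/22799 = 91195/22799 ≈ 4.0000)
c = -91195/159593 (c = -⅐*91195/22799 = -91195/159593 ≈ -0.57142)
(Z(219, -19) + ((15582 - 12056) + 11458))/(c + 2499) = ((-19 - 1*219) + ((15582 - 12056) + 11458))/(-91195/159593 + 2499) = ((-19 - 219) + (3526 + 11458))/(398731712/159593) = (-238 + 14984)*(159593/398731712) = 14746*(159593/398731712) = 1176679189/199365856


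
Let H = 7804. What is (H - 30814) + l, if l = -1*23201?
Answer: -46211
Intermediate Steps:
l = -23201
(H - 30814) + l = (7804 - 30814) - 23201 = -23010 - 23201 = -46211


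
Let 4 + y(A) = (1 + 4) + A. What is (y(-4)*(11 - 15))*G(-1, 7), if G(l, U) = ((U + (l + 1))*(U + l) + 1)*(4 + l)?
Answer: 1548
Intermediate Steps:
y(A) = 1 + A (y(A) = -4 + ((1 + 4) + A) = -4 + (5 + A) = 1 + A)
G(l, U) = (1 + (U + l)*(1 + U + l))*(4 + l) (G(l, U) = ((U + (1 + l))*(U + l) + 1)*(4 + l) = ((1 + U + l)*(U + l) + 1)*(4 + l) = ((U + l)*(1 + U + l) + 1)*(4 + l) = (1 + (U + l)*(1 + U + l))*(4 + l))
(y(-4)*(11 - 15))*G(-1, 7) = ((1 - 4)*(11 - 15))*(4 + (-1)**3 + 4*7 + 4*7**2 + 5*(-1) + 5*(-1)**2 - 1*7**2 + 2*7*(-1)**2 + 9*7*(-1)) = (-3*(-4))*(4 - 1 + 28 + 4*49 - 5 + 5*1 - 1*49 + 2*7*1 - 63) = 12*(4 - 1 + 28 + 196 - 5 + 5 - 49 + 14 - 63) = 12*129 = 1548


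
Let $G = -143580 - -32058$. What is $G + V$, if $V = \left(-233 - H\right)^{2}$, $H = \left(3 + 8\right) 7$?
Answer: $-15422$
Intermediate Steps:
$H = 77$ ($H = 11 \cdot 7 = 77$)
$G = -111522$ ($G = -143580 + 32058 = -111522$)
$V = 96100$ ($V = \left(-233 - 77\right)^{2} = \left(-310\right)^{2} = 96100$)
$G + V = -111522 + 96100 = -15422$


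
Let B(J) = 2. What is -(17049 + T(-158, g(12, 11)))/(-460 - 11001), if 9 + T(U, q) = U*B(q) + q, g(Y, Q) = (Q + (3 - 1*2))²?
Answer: 16868/11461 ≈ 1.4718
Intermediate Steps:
g(Y, Q) = (1 + Q)² (g(Y, Q) = (Q + (3 - 2))² = (Q + 1)² = (1 + Q)²)
T(U, q) = -9 + q + 2*U (T(U, q) = -9 + (U*2 + q) = -9 + (2*U + q) = -9 + (q + 2*U) = -9 + q + 2*U)
-(17049 + T(-158, g(12, 11)))/(-460 - 11001) = -(17049 + (-9 + (1 + 11)² + 2*(-158)))/(-460 - 11001) = -(17049 + (-9 + 12² - 316))/(-11461) = -(17049 + (-9 + 144 - 316))*(-1)/11461 = -(17049 - 181)*(-1)/11461 = -16868*(-1)/11461 = -1*(-16868/11461) = 16868/11461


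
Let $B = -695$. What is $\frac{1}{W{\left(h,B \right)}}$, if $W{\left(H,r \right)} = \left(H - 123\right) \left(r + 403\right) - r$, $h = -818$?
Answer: $\frac{1}{275467} \approx 3.6302 \cdot 10^{-6}$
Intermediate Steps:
$W{\left(H,r \right)} = - r + \left(-123 + H\right) \left(403 + r\right)$ ($W{\left(H,r \right)} = \left(-123 + H\right) \left(403 + r\right) - r = - r + \left(-123 + H\right) \left(403 + r\right)$)
$\frac{1}{W{\left(h,B \right)}} = \frac{1}{-49569 - -86180 + 403 \left(-818\right) - -568510} = \frac{1}{-49569 + 86180 - 329654 + 568510} = \frac{1}{275467}$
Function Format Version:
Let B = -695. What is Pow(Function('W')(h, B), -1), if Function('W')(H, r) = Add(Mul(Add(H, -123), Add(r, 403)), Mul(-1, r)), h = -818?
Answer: Rational(1, 275467) ≈ 3.6302e-6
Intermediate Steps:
Function('W')(H, r) = Add(Mul(-1, r), Mul(Add(-123, H), Add(403, r))) (Function('W')(H, r) = Add(Mul(Add(-123, H), Add(403, r)), Mul(-1, r)) = Add(Mul(-1, r), Mul(Add(-123, H), Add(403, r))))
Pow(Function('W')(h, B), -1) = Pow(Add(-49569, Mul(-124, -695), Mul(403, -818), Mul(-818, -695)), -1) = Pow(Add(-49569, 86180, -329654, 568510), -1) = Pow(275467, -1) = Rational(1, 275467)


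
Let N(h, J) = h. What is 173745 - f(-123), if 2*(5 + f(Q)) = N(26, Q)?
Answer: 173737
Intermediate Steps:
f(Q) = 8 (f(Q) = -5 + (½)*26 = -5 + 13 = 8)
173745 - f(-123) = 173745 - 1*8 = 173745 - 8 = 173737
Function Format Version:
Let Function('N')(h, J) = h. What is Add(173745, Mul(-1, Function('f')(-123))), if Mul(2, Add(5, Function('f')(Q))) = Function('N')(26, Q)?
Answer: 173737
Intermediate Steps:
Function('f')(Q) = 8 (Function('f')(Q) = Add(-5, Mul(Rational(1, 2), 26)) = Add(-5, 13) = 8)
Add(173745, Mul(-1, Function('f')(-123))) = Add(173745, Mul(-1, 8)) = Add(173745, -8) = 173737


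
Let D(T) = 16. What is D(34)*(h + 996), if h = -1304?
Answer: -4928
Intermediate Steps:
D(34)*(h + 996) = 16*(-1304 + 996) = 16*(-308) = -4928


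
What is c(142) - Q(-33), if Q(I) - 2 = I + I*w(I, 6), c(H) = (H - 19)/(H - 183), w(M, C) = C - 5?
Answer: 61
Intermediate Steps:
w(M, C) = -5 + C
c(H) = (-19 + H)/(-183 + H)
Q(I) = 2 + 2*I (Q(I) = 2 + (I + I*(-5 + 6)) = 2 + (I + I*1) = 2 + (I + I) = 2 + 2*I)
c(142) - Q(-33) = (-19 + 142)/(-183 + 142) - (2 + 2*(-33)) = 123/(-41) - (2 - 66) = -1/41*123 - 1*(-64) = -3 + 64 = 61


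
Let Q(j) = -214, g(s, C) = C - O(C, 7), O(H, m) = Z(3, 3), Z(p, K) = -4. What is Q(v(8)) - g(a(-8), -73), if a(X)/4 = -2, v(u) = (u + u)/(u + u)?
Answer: -145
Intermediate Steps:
O(H, m) = -4
v(u) = 1 (v(u) = (2*u)/((2*u)) = (2*u)*(1/(2*u)) = 1)
a(X) = -8 (a(X) = 4*(-2) = -8)
g(s, C) = 4 + C (g(s, C) = C - 1*(-4) = C + 4 = 4 + C)
Q(v(8)) - g(a(-8), -73) = -214 - (4 - 73) = -214 - 1*(-69) = -214 + 69 = -145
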